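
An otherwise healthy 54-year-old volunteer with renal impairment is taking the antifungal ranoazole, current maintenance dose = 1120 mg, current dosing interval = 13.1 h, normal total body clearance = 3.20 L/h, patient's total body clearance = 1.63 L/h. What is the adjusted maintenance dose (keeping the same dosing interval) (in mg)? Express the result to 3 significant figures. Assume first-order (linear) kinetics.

571 mg

To keep the same average steady-state level, dosing rate must scale with clearance.
CL ratio = 1.63 / 3.20 = 0.5094
New dose (same interval) = 1120 × 0.5094 = 570.5 mg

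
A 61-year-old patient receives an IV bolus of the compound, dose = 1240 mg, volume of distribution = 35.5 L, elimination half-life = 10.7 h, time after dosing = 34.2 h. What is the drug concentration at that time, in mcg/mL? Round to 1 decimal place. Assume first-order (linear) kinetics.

3.8 mcg/mL

C₀ = Dose / Vd = 1240 / 35.5 = 34.93 mg/L
k = ln2 / t½ = 0.693147 / 10.7 = 0.06478 h⁻¹
C = C₀ · e^(−k·t) = 34.93 × e^(−0.06478 × 34.2)
  = 34.93 × 0.1091 = 3.811 mg/L
(3.811 mg/L = 3.811 mcg/mL)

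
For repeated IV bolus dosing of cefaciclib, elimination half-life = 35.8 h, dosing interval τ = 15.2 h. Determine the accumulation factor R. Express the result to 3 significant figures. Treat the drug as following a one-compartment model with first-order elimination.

k = ln2 / t½ = 0.693147 / 35.8 = 0.01936 h⁻¹
e^(−kτ) = e^(−0.01936 × 15.2) = 0.7451
Accumulation ratio R = 1 / (1 − e^(−kτ)) = 1 / (1 − 0.7451) = 3.923

3.92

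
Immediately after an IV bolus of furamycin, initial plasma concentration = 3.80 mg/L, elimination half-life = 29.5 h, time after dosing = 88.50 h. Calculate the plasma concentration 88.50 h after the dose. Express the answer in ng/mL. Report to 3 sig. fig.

k = ln2 / t½ = 0.693147 / 29.5 = 0.02350 h⁻¹
t / t½ = 88.50 / 29.5 = 3 half-lives
C = C₀ × (1/2)^3 = 3.800 × 0.1250 = 0.4750 mg/L
Convert: 0.4750 mg/L × 1000 = 475.0 ng/mL

475 ng/mL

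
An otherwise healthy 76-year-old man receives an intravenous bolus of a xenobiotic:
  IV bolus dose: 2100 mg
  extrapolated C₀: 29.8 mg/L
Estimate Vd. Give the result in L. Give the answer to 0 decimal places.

Vd = Dose / C₀ = 2100 / 29.8 = 70.47 L

70 L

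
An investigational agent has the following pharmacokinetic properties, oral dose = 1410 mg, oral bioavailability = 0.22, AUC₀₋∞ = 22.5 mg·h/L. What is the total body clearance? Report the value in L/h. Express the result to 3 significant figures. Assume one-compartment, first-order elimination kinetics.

CL = F·Dose / AUC = 0.22 × 1410 / 22.5 = 13.79 L/h

13.8 L/h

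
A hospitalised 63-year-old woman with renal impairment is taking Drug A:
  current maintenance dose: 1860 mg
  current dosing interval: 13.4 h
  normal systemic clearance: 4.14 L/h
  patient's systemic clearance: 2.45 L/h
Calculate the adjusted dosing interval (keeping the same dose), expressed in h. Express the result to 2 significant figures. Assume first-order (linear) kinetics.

To keep the same average steady-state level, dosing rate must scale with clearance.
CL ratio = 2.45 / 4.14 = 0.5918
New interval (same dose) = 13.4 / 0.5918 = 22.64 h

23 h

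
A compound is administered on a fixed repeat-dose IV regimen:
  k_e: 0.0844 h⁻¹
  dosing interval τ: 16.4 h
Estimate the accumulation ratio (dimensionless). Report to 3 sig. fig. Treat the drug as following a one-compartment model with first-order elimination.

e^(−kτ) = e^(−0.08440 × 16.4) = 0.2505
Accumulation ratio R = 1 / (1 − e^(−kτ)) = 1 / (1 − 0.2505) = 1.334

1.33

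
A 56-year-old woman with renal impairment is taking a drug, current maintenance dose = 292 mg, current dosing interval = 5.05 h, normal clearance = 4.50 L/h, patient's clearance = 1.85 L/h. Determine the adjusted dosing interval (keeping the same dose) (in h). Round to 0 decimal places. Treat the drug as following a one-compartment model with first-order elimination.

12 h

To keep the same average steady-state level, dosing rate must scale with clearance.
CL ratio = 1.85 / 4.50 = 0.4111
New interval (same dose) = 5.05 / 0.4111 = 12.28 h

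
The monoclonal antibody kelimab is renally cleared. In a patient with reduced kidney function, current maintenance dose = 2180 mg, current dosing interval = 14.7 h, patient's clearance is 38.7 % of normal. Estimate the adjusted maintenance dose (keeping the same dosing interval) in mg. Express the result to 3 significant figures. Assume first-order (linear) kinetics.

844 mg

To keep the same average steady-state level, dosing rate must scale with clearance.
CL ratio = 38.7 / 100 = 0.3870
New dose (same interval) = 2180 × 0.3870 = 843.7 mg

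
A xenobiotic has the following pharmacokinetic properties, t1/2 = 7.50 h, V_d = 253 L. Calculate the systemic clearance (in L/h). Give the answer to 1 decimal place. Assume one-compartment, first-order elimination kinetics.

k = ln2 / t½ = 0.693147 / 7.50 = 0.09242 h⁻¹
CL = k × Vd = 0.09242 × 253 = 23.38 L/h

23.4 L/h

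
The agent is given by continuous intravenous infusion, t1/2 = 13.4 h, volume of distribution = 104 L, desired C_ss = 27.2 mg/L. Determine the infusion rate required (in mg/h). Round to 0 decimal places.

k = ln2 / t½ = 0.693147 / 13.4 = 0.05173 h⁻¹
CL = k × Vd = 0.05173 × 104 = 5.380 L/h
At steady state, infusion rate R₀ = Css × CL = 27.2 × 5.380 = 146.3 mg/h

146 mg/h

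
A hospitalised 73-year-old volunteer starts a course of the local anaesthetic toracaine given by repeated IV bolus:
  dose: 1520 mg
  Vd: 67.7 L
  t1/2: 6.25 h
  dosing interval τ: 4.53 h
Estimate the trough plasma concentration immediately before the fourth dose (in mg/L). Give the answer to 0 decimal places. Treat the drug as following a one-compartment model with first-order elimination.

27 mg/L

C₀ per dose = Dose / Vd = 1520 / 67.7 = 22.45 mg/L
k = ln2 / t½ = 0.693147 / 6.25 = 0.1109 h⁻¹
Fraction remaining after one interval: r = e^(−kτ) = e^(−0.1109 × 4.53) = 0.6051
Before dose 4, 3 doses have been given (aged 1τ, 2τ, 3τ).
C_trough = C₀ × (r + r² + … + r^3) = C₀ × r(1−r^3)/(1−r)
        = 22.45 × 0.6051 × (1 − 0.2216) / (1 − 0.6051) = 26.78 mg/L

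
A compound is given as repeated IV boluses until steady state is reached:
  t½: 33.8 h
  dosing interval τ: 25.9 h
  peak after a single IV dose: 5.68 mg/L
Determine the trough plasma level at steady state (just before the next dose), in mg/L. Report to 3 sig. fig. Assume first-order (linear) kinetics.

8.10 mg/L

k = ln2 / t½ = 0.693147 / 33.8 = 0.02051 h⁻¹
e^(−kτ) = e^(−0.02051 × 25.9) = 0.5879
Accumulation ratio R = 1 / (1 − e^(−kτ)) = 1 / (1 − 0.5879) = 2.427
Steady-state trough = C₀ × R × e^(−kτ) = 5.68 × 2.427 × 0.5879 = 8.104 mg/L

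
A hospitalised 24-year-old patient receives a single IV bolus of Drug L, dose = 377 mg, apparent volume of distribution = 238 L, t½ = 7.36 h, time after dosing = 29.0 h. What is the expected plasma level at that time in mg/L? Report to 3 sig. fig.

C₀ = Dose / Vd = 377.0 / 238 = 1.584 mg/L
k = ln2 / t½ = 0.693147 / 7.36 = 0.09418 h⁻¹
C = C₀ · e^(−k·t) = 1.584 × e^(−0.09418 × 29.0)
  = 1.584 × 0.06514 = 0.1032 mg/L

0.103 mg/L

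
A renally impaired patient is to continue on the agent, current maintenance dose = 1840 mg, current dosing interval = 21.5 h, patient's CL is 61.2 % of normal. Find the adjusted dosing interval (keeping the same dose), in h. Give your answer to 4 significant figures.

To keep the same average steady-state level, dosing rate must scale with clearance.
CL ratio = 61.2 / 100 = 0.6120
New interval (same dose) = 21.5 / 0.6120 = 35.13 h

35.13 h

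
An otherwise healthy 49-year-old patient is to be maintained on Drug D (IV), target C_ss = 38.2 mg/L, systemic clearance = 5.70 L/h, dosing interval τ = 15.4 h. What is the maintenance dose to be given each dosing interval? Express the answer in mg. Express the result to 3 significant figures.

3350 mg

At steady state, Dose/τ = Css × CL.
Dose = Css × CL × τ = 38.2 × 5.700 × 15.4 = 3353 mg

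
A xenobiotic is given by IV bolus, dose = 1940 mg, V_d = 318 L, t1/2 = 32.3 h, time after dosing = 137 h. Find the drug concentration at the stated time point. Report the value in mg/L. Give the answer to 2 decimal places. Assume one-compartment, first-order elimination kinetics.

0.32 mg/L

C₀ = Dose / Vd = 1940 / 318 = 6.101 mg/L
k = ln2 / t½ = 0.693147 / 32.3 = 0.02146 h⁻¹
C = C₀ · e^(−k·t) = 6.101 × e^(−0.02146 × 137)
  = 6.101 × 0.05286 = 0.3225 mg/L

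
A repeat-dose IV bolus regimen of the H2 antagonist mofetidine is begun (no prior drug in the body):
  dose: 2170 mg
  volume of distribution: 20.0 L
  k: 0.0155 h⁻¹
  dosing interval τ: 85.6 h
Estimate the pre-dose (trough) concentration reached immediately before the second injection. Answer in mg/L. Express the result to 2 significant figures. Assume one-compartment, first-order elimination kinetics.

C₀ per dose = Dose / Vd = 2170 / 20.0 = 108.5 mg/L
Fraction remaining after one interval: r = e^(−kτ) = e^(−0.01550 × 85.6) = 0.2653
Before dose 2, 1 dose has been given (aged 1τ).
C_trough = C₀ × r = 108.5 × 0.2653 = 28.79 mg/L

29 mg/L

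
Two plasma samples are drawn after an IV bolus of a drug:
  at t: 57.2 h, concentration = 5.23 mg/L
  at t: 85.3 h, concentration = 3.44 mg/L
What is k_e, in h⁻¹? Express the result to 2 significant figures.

0.015 h⁻¹

k = ln(C₁/C₂) / (t₂ − t₁) = ln(5.23/3.44) / (85.3 − 57.2)
  = 0.4189 / 28.10 = 0.01491 h⁻¹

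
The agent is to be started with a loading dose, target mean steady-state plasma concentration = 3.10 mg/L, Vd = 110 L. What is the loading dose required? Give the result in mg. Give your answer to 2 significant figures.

LD = Css × Vd = 3.10 × 110 = 341.0 mg

340 mg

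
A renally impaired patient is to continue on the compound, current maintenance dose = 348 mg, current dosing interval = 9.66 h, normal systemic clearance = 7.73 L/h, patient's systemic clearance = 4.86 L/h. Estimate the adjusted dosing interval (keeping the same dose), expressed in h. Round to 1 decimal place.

15.4 h

To keep the same average steady-state level, dosing rate must scale with clearance.
CL ratio = 4.86 / 7.73 = 0.6287
New interval (same dose) = 9.66 / 0.6287 = 15.37 h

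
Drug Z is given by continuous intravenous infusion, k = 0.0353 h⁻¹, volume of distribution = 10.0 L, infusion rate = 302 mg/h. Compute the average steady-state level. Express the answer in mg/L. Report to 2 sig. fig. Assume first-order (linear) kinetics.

860 mg/L

CL = k × Vd = 0.03530 × 10.0 = 0.3530 L/h
At steady state Css = R₀ / CL = 302 / 0.3530 = 855.5 mg/L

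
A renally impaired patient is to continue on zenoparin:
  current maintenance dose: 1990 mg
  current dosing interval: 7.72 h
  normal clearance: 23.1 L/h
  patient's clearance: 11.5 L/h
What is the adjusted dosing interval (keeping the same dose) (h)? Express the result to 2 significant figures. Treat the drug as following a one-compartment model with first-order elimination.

16 h

To keep the same average steady-state level, dosing rate must scale with clearance.
CL ratio = 11.5 / 23.1 = 0.4978
New interval (same dose) = 7.72 / 0.4978 = 15.51 h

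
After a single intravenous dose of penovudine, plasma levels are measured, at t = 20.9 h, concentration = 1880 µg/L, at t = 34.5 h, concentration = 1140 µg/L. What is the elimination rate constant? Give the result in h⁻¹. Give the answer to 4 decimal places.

k = ln(C₁/C₂) / (t₂ − t₁) = ln(1880/1140) / (34.5 − 20.9)
  = 0.5002 / 13.60 = 0.03678 h⁻¹

0.0368 h⁻¹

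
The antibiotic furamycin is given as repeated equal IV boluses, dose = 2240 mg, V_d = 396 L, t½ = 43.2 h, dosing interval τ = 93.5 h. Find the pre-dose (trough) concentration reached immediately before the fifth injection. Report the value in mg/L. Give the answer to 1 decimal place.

1.6 mg/L

C₀ per dose = Dose / Vd = 2240 / 396 = 5.657 mg/L
k = ln2 / t½ = 0.693147 / 43.2 = 0.01605 h⁻¹
Fraction remaining after one interval: r = e^(−kτ) = e^(−0.01605 × 93.5) = 0.2230
Before dose 5, 4 doses have been given (aged 1τ, 2τ, 3τ, 4τ).
C_trough = C₀ × (r + r² + … + r^4) = C₀ × r(1−r^4)/(1−r)
        = 5.657 × 0.2230 × (1 − 0.002473) / (1 − 0.2230) = 1.620 mg/L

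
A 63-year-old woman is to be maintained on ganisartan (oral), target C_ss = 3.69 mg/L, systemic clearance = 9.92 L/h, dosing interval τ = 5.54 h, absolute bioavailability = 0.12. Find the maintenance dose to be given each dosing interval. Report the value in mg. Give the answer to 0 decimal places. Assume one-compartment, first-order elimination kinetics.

At steady state, F × (Dose/τ) = Css × CL.
Dose = Css × CL × τ / F = 3.69 × 9.920 × 5.54 / 0.12 = 1690 mg

1690 mg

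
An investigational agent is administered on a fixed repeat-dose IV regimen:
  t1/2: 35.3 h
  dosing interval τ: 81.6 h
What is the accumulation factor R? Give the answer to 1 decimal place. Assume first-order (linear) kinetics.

1.3

k = ln2 / t½ = 0.693147 / 35.3 = 0.01964 h⁻¹
e^(−kτ) = e^(−0.01964 × 81.6) = 0.2014
Accumulation ratio R = 1 / (1 − e^(−kτ)) = 1 / (1 − 0.2014) = 1.252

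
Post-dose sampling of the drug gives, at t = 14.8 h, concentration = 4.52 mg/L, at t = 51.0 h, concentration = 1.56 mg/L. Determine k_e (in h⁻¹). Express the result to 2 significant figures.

0.029 h⁻¹

k = ln(C₁/C₂) / (t₂ − t₁) = ln(4.52/1.56) / (51.0 − 14.8)
  = 1.064 / 36.20 = 0.02939 h⁻¹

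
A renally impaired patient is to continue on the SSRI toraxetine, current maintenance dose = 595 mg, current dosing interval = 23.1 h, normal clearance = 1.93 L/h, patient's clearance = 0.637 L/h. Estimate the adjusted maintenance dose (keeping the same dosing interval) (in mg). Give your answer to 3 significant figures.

To keep the same average steady-state level, dosing rate must scale with clearance.
CL ratio = 0.637 / 1.93 = 0.3301
New dose (same interval) = 595 × 0.3301 = 196.4 mg

196 mg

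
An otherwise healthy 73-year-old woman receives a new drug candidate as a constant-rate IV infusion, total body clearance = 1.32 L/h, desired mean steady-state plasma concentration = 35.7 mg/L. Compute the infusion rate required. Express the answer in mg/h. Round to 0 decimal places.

47 mg/h

At steady state, infusion rate R₀ = Css × CL = 35.7 × 1.320 = 47.12 mg/h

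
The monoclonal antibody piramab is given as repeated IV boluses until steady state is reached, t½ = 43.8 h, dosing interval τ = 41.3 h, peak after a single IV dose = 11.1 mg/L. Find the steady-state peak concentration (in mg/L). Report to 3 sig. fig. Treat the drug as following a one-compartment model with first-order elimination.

23.1 mg/L

k = ln2 / t½ = 0.693147 / 43.8 = 0.01583 h⁻¹
e^(−kτ) = e^(−0.01583 × 41.3) = 0.5201
Accumulation ratio R = 1 / (1 − e^(−kτ)) = 1 / (1 − 0.5201) = 2.084
Steady-state peak = C₀ × R = 11.1 × 2.084 = 23.13 mg/L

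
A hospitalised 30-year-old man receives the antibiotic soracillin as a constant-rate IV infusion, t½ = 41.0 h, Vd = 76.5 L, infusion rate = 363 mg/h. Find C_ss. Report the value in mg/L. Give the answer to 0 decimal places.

281 mg/L

k = ln2 / t½ = 0.693147 / 41.0 = 0.01691 h⁻¹
CL = k × Vd = 0.01691 × 76.5 = 1.294 L/h
At steady state Css = R₀ / CL = 363 / 1.294 = 280.5 mg/L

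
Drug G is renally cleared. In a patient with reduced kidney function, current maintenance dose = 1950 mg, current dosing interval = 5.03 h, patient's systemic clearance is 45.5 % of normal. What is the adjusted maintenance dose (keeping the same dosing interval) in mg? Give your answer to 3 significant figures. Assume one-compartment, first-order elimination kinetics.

887 mg

To keep the same average steady-state level, dosing rate must scale with clearance.
CL ratio = 45.5 / 100 = 0.4550
New dose (same interval) = 1950 × 0.4550 = 887.3 mg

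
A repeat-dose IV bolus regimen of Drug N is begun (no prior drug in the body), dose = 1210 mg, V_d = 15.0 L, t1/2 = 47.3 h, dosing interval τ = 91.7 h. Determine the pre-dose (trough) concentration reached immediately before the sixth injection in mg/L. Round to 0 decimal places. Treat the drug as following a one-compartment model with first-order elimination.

28 mg/L

C₀ per dose = Dose / Vd = 1210 / 15.0 = 80.67 mg/L
k = ln2 / t½ = 0.693147 / 47.3 = 0.01465 h⁻¹
Fraction remaining after one interval: r = e^(−kτ) = e^(−0.01465 × 91.7) = 0.2610
Before dose 6, 5 doses have been given (aged 1τ, 2τ, 3τ, 4τ, 5τ).
C_trough = C₀ × (r + r² + … + r^5) = C₀ × r(1−r^5)/(1−r)
        = 80.67 × 0.2610 × (1 − 0.001211) / (1 − 0.2610) = 28.46 mg/L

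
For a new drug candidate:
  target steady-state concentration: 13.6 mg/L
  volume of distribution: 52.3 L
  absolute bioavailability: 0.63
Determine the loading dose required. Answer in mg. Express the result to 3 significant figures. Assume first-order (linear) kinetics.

LD = Css × Vd / F = 13.6 × 52.3 / 0.63 = 1129 mg

1130 mg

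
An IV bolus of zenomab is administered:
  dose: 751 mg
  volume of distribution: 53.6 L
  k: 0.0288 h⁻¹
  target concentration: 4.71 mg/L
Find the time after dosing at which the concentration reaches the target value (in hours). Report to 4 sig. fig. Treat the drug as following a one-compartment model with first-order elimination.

C₀ = Dose / Vd = 751.0 / 53.6 = 14.01 mg/L
t = ln(C₀ / C) / k = ln(14.01 / 4.71) / 0.02880
  = ln(2.975) / 0.02880 = 1.090 / 0.02880 = 37.85 h

37.85 h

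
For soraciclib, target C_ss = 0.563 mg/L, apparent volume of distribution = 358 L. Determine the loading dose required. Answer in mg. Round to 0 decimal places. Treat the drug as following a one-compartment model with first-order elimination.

202 mg

LD = Css × Vd = 0.563 × 358 = 201.6 mg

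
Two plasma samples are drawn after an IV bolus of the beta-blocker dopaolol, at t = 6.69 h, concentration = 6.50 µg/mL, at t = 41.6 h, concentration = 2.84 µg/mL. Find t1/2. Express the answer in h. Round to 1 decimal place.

k = ln(C₁/C₂) / (t₂ − t₁) = ln(6.50/2.84) / (41.6 − 6.69)
  = 0.8280 / 34.91 = 0.02372 h⁻¹
t½ = ln2 / k = 0.693147 / 0.02372 = 29.22 h

29.2 h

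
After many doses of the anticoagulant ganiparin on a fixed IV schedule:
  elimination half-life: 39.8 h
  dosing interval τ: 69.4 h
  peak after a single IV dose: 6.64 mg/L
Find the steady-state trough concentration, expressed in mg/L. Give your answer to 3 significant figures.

2.83 mg/L

k = ln2 / t½ = 0.693147 / 39.8 = 0.01742 h⁻¹
e^(−kτ) = e^(−0.01742 × 69.4) = 0.2985
Accumulation ratio R = 1 / (1 − e^(−kτ)) = 1 / (1 − 0.2985) = 1.426
Steady-state trough = C₀ × R × e^(−kτ) = 6.64 × 1.426 × 0.2985 = 2.826 mg/L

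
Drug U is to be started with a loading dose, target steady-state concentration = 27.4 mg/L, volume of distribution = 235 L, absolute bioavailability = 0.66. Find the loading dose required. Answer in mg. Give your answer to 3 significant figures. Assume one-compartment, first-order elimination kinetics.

LD = Css × Vd / F = 27.4 × 235 / 0.66 = 9756 mg

9760 mg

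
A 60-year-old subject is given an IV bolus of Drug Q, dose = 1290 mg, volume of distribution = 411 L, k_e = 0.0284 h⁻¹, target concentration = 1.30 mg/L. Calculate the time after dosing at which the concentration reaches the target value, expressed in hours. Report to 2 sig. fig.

31 h

C₀ = Dose / Vd = 1290 / 411 = 3.139 mg/L
t = ln(C₀ / C) / k = ln(3.139 / 1.30) / 0.02840
  = ln(2.415) / 0.02840 = 0.8817 / 0.02840 = 31.05 h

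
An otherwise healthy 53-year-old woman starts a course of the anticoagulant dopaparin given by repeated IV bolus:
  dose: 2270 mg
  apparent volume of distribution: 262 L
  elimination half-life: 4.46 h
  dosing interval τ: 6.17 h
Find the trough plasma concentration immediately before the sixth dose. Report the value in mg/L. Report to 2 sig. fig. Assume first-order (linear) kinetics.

5.3 mg/L

C₀ per dose = Dose / Vd = 2270 / 262 = 8.664 mg/L
k = ln2 / t½ = 0.693147 / 4.46 = 0.1554 h⁻¹
Fraction remaining after one interval: r = e^(−kτ) = e^(−0.1554 × 6.17) = 0.3833
Before dose 6, 5 doses have been given (aged 1τ, 2τ, 3τ, 4τ, 5τ).
C_trough = C₀ × (r + r² + … + r^5) = C₀ × r(1−r^5)/(1−r)
        = 8.664 × 0.3833 × (1 − 0.008274) / (1 − 0.3833) = 5.340 mg/L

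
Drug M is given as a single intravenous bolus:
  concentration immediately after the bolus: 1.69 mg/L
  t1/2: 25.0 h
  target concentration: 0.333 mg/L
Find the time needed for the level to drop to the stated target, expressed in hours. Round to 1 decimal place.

58.6 h

k = ln2 / t½ = 0.693147 / 25.0 = 0.02773 h⁻¹
t = ln(C₀ / C) / k = ln(1.690 / 0.333) / 0.02773
  = ln(5.075) / 0.02773 = 1.624 / 0.02773 = 58.56 h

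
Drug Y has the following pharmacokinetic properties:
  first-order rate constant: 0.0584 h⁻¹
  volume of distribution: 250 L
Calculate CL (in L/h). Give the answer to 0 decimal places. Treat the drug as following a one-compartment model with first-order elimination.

CL = k × Vd = 0.0584 × 250 = 14.60 L/h

15 L/h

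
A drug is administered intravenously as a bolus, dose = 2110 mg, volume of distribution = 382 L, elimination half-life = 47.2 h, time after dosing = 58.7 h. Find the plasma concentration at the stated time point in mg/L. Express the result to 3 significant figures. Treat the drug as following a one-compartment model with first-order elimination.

C₀ = Dose / Vd = 2110 / 382 = 5.524 mg/L
k = ln2 / t½ = 0.693147 / 47.2 = 0.01469 h⁻¹
C = C₀ · e^(−k·t) = 5.524 × e^(−0.01469 × 58.7)
  = 5.524 × 0.4222 = 2.332 mg/L

2.33 mg/L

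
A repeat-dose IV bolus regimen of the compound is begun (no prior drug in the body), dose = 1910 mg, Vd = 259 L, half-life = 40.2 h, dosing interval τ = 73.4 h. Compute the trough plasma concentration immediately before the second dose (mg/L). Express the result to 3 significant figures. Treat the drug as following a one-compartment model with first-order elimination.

2.08 mg/L

C₀ per dose = Dose / Vd = 1910 / 259 = 7.375 mg/L
k = ln2 / t½ = 0.693147 / 40.2 = 0.01724 h⁻¹
Fraction remaining after one interval: r = e^(−kτ) = e^(−0.01724 × 73.4) = 0.2821
Before dose 2, 1 dose has been given (aged 1τ).
C_trough = C₀ × r = 7.375 × 0.2821 = 2.080 mg/L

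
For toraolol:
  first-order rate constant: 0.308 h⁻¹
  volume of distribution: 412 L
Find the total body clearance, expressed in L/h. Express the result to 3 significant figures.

CL = k × Vd = 0.308 × 412 = 126.9 L/h

127 L/h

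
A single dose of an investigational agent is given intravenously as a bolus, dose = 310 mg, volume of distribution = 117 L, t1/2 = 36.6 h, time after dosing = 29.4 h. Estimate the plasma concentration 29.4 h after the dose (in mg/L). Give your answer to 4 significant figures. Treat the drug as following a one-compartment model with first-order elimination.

1.518 mg/L

C₀ = Dose / Vd = 310.0 / 117 = 2.650 mg/L
k = ln2 / t½ = 0.693147 / 36.6 = 0.01894 h⁻¹
C = C₀ · e^(−k·t) = 2.650 × e^(−0.01894 × 29.4)
  = 2.650 × 0.5730 = 1.518 mg/L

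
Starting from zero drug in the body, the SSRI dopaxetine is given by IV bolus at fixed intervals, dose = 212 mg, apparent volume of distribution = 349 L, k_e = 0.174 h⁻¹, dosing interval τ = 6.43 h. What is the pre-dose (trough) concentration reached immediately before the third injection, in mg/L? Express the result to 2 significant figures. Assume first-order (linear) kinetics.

C₀ per dose = Dose / Vd = 212 / 349 = 0.6074 mg/L
Fraction remaining after one interval: r = e^(−kτ) = e^(−0.1740 × 6.43) = 0.3267
Before dose 3, 2 doses have been given (aged 1τ, 2τ).
C_trough = C₀ × (r + r²) = 0.6074 × (0.3267 + 0.1067) = 0.2632 mg/L

0.26 mg/L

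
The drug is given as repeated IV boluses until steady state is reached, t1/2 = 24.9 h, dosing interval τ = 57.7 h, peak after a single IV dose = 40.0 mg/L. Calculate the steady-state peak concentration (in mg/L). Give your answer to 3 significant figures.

k = ln2 / t½ = 0.693147 / 24.9 = 0.02784 h⁻¹
e^(−kτ) = e^(−0.02784 × 57.7) = 0.2006
Accumulation ratio R = 1 / (1 − e^(−kτ)) = 1 / (1 − 0.2006) = 1.251
Steady-state peak = C₀ × R = 40.0 × 1.251 = 50.04 mg/L

50.0 mg/L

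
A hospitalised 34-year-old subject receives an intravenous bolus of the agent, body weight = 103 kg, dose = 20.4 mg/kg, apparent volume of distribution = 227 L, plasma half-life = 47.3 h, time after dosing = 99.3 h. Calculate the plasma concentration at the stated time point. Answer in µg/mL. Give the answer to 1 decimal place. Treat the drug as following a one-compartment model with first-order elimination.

Total dose = 20.4 × 103 = 2101 mg
C₀ = Dose / Vd = 2101 / 227 = 9.256 mg/L
k = ln2 / t½ = 0.693147 / 47.3 = 0.01465 h⁻¹
C = C₀ · e^(−k·t) = 9.256 × e^(−0.01465 × 99.3)
  = 9.256 × 0.2335 = 2.161 mg/L
(2.161 mg/L = 2.161 µg/mL)

2.2 µg/mL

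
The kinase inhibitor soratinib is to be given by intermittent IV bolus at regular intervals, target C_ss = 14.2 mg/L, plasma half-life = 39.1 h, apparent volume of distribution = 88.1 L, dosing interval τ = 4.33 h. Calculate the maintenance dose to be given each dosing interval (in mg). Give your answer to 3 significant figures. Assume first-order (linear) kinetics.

k = ln2 / t½ = 0.693147 / 39.1 = 0.01773 h⁻¹
CL = k × Vd = 0.01773 × 88.1 = 1.562 L/h
At steady state, Dose/τ = Css × CL.
Dose = Css × CL × τ = 14.2 × 1.562 × 4.33 = 96.04 mg

96.0 mg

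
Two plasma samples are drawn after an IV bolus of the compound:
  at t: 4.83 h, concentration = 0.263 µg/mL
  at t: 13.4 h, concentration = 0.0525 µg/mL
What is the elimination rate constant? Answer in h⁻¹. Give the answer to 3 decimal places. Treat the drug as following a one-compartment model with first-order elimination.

0.188 h⁻¹

k = ln(C₁/C₂) / (t₂ − t₁) = ln(0.263/0.0525) / (13.4 − 4.83)
  = 1.611 / 8.570 = 0.1880 h⁻¹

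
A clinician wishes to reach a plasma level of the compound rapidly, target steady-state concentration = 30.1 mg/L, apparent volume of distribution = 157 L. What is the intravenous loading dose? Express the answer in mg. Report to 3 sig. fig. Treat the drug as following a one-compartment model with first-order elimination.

4730 mg

LD = Css × Vd = 30.1 × 157 = 4726 mg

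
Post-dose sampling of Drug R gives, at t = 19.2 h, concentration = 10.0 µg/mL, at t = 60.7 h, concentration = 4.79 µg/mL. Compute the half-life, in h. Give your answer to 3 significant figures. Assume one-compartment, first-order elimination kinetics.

k = ln(C₁/C₂) / (t₂ − t₁) = ln(10.0/4.79) / (60.7 − 19.2)
  = 0.7361 / 41.50 = 0.01774 h⁻¹
t½ = ln2 / k = 0.693147 / 0.01774 = 39.07 h

39.1 h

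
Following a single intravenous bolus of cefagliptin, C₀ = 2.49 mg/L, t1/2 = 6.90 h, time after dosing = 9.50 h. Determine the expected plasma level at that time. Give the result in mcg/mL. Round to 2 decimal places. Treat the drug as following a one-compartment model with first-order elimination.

k = ln2 / t½ = 0.693147 / 6.90 = 0.1005 h⁻¹
C = C₀ · e^(−k·t) = 2.490 × e^(−0.1005 × 9.50)
  = 2.490 × 0.3849 = 0.9584 mg/L
(0.9584 mg/L = 0.9584 mcg/mL)

0.96 mcg/mL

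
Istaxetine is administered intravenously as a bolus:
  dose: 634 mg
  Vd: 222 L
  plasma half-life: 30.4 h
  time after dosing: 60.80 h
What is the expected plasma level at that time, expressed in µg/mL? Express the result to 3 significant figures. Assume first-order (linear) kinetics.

0.714 µg/mL

C₀ = Dose / Vd = 634.0 / 222 = 2.856 mg/L
k = ln2 / t½ = 0.693147 / 30.4 = 0.02280 h⁻¹
t / t½ = 60.80 / 30.4 = 2 half-lives
C = C₀ × (1/2)^2 = 2.856 × 0.2500 = 0.7140 mg/L
(0.7140 mg/L = 0.7140 µg/mL)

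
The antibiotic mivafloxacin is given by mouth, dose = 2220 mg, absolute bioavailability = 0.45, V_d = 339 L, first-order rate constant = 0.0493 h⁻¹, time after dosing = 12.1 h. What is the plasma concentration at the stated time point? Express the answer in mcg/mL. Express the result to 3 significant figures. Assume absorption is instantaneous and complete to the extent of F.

Amount reaching circulation = F × Dose = 0.45 × 2220 = 999.0 mg
C₀ = F·Dose / Vd = 999.0 / 339 = 2.947 mg/L
C = C₀ · e^(−k·t) = 2.947 × e^(−0.04930 × 12.1)
  = 2.947 × 0.5507 = 1.623 mg/L
(1.623 mg/L = 1.623 mcg/mL)

1.62 mcg/mL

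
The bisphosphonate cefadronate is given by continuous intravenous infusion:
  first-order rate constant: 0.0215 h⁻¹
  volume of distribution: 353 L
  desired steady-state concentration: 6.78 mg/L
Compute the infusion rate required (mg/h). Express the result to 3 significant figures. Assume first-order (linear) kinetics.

51.5 mg/h

CL = k × Vd = 0.02150 × 353 = 7.590 L/h
At steady state, infusion rate R₀ = Css × CL = 6.78 × 7.590 = 51.46 mg/h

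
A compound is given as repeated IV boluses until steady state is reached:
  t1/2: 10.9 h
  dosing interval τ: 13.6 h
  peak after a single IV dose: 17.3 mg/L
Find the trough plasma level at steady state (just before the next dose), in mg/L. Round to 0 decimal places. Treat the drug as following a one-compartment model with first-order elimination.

13 mg/L

k = ln2 / t½ = 0.693147 / 10.9 = 0.06359 h⁻¹
e^(−kτ) = e^(−0.06359 × 13.6) = 0.4211
Accumulation ratio R = 1 / (1 − e^(−kτ)) = 1 / (1 − 0.4211) = 1.727
Steady-state trough = C₀ × R × e^(−kτ) = 17.3 × 1.727 × 0.4211 = 12.58 mg/L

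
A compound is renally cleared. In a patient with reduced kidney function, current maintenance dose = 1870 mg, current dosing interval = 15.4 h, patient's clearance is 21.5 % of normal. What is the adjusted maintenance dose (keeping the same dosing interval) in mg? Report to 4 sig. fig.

To keep the same average steady-state level, dosing rate must scale with clearance.
CL ratio = 21.5 / 100 = 0.2150
New dose (same interval) = 1870 × 0.2150 = 402.1 mg

402.1 mg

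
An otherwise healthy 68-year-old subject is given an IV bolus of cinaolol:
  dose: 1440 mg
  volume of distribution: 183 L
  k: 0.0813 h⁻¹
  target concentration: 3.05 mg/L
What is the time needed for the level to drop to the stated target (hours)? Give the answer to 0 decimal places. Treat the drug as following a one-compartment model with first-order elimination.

12 h

C₀ = Dose / Vd = 1440 / 183 = 7.869 mg/L
t = ln(C₀ / C) / k = ln(7.869 / 3.05) / 0.08130
  = ln(2.580) / 0.08130 = 0.9478 / 0.08130 = 11.66 h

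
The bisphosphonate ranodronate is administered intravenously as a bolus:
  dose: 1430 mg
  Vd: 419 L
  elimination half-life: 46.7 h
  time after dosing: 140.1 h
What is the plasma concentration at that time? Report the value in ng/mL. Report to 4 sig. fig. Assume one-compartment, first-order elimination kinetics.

426.6 ng/mL

C₀ = Dose / Vd = 1430 / 419 = 3.413 mg/L
k = ln2 / t½ = 0.693147 / 46.7 = 0.01484 h⁻¹
t / t½ = 140.1 / 46.7 = 3 half-lives
C = C₀ × (1/2)^3 = 3.413 × 0.1250 = 0.4266 mg/L
Convert: 0.4266 mg/L × 1000 = 426.6 ng/mL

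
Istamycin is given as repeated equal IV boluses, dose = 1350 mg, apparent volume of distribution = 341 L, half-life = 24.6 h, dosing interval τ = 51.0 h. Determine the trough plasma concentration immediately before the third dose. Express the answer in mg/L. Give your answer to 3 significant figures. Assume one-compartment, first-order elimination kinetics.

C₀ per dose = Dose / Vd = 1350 / 341 = 3.959 mg/L
k = ln2 / t½ = 0.693147 / 24.6 = 0.02818 h⁻¹
Fraction remaining after one interval: r = e^(−kτ) = e^(−0.02818 × 51.0) = 0.2376
Before dose 3, 2 doses have been given (aged 1τ, 2τ).
C_trough = C₀ × (r + r²) = 3.959 × (0.2376 + 0.05645) = 1.164 mg/L

1.16 mg/L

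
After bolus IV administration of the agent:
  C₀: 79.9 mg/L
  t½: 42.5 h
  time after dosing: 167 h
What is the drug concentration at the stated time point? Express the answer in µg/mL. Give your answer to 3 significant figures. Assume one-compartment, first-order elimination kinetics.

k = ln2 / t½ = 0.693147 / 42.5 = 0.01631 h⁻¹
C = C₀ · e^(−k·t) = 79.90 × e^(−0.01631 × 167)
  = 79.90 × 0.06563 = 5.244 mg/L
(5.244 mg/L = 5.244 µg/mL)

5.24 µg/mL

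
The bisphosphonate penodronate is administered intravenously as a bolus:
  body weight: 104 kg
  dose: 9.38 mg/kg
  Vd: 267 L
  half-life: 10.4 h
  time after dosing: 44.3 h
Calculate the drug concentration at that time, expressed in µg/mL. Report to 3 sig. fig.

Total dose = 9.38 × 104 = 975.5 mg
C₀ = Dose / Vd = 975.5 / 267 = 3.654 mg/L
k = ln2 / t½ = 0.693147 / 10.4 = 0.06665 h⁻¹
C = C₀ · e^(−k·t) = 3.654 × e^(−0.06665 × 44.3)
  = 3.654 × 0.05220 = 0.1907 mg/L
(0.1907 mg/L = 0.1907 µg/mL)

0.191 µg/mL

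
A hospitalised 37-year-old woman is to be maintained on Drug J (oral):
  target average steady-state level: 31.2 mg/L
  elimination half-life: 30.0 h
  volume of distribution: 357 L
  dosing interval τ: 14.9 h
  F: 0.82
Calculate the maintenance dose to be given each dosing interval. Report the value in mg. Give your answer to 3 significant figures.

4680 mg

k = ln2 / t½ = 0.693147 / 30.0 = 0.02310 h⁻¹
CL = k × Vd = 0.02310 × 357 = 8.247 L/h
At steady state, F × (Dose/τ) = Css × CL.
Dose = Css × CL × τ / F = 31.2 × 8.247 × 14.9 / 0.82 = 4675 mg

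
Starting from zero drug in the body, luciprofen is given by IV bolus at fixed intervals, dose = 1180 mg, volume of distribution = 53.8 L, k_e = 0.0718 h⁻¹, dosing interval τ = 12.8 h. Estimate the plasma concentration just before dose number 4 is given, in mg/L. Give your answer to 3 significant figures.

13.6 mg/L

C₀ per dose = Dose / Vd = 1180 / 53.8 = 21.93 mg/L
Fraction remaining after one interval: r = e^(−kτ) = e^(−0.07180 × 12.8) = 0.3989
Before dose 4, 3 doses have been given (aged 1τ, 2τ, 3τ).
C_trough = C₀ × (r + r² + … + r^3) = C₀ × r(1−r^3)/(1−r)
        = 21.93 × 0.3989 × (1 − 0.06347) / (1 − 0.3989) = 13.63 mg/L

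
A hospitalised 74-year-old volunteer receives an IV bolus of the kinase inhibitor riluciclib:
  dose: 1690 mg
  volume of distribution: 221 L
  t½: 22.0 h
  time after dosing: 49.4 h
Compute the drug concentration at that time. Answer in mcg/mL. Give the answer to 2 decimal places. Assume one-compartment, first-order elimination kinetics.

1.61 mcg/mL

C₀ = Dose / Vd = 1690 / 221 = 7.647 mg/L
k = ln2 / t½ = 0.693147 / 22.0 = 0.03151 h⁻¹
C = C₀ · e^(−k·t) = 7.647 × e^(−0.03151 × 49.4)
  = 7.647 × 0.2109 = 1.613 mg/L
(1.613 mg/L = 1.613 mcg/mL)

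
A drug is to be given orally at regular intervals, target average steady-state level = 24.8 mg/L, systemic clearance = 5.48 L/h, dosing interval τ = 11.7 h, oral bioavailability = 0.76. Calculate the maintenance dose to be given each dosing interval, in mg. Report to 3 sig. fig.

2090 mg

At steady state, F × (Dose/τ) = Css × CL.
Dose = Css × CL × τ / F = 24.8 × 5.480 × 11.7 / 0.76 = 2092 mg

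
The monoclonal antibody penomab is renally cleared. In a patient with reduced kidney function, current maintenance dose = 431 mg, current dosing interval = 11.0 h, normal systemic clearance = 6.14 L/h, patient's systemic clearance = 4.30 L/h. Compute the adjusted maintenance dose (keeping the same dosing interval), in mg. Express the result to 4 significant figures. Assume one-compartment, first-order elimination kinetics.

301.8 mg

To keep the same average steady-state level, dosing rate must scale with clearance.
CL ratio = 4.30 / 6.14 = 0.7003
New dose (same interval) = 431 × 0.7003 = 301.8 mg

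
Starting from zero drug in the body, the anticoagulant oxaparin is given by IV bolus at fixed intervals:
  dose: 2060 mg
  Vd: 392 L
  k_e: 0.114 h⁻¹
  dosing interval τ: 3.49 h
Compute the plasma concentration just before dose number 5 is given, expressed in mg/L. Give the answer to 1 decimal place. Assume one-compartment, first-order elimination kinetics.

C₀ per dose = Dose / Vd = 2060 / 392 = 5.255 mg/L
Fraction remaining after one interval: r = e^(−kτ) = e^(−0.1140 × 3.49) = 0.6718
Before dose 5, 4 doses have been given (aged 1τ, 2τ, 3τ, 4τ).
C_trough = C₀ × (r + r² + … + r^4) = C₀ × r(1−r^4)/(1−r)
        = 5.255 × 0.6718 × (1 − 0.2037) / (1 − 0.6718) = 8.565 mg/L

8.6 mg/L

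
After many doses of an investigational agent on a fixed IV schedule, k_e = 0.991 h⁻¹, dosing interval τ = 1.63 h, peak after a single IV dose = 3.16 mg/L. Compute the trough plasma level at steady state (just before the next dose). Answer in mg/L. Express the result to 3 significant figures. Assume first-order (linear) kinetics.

0.784 mg/L

e^(−kτ) = e^(−0.9910 × 1.63) = 0.1988
Accumulation ratio R = 1 / (1 − e^(−kτ)) = 1 / (1 − 0.1988) = 1.248
Steady-state trough = C₀ × R × e^(−kτ) = 3.16 × 1.248 × 0.1988 = 0.7840 mg/L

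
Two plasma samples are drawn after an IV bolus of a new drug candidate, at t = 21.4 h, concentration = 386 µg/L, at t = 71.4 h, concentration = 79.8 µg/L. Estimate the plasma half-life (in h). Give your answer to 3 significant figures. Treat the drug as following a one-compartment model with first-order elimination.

22.0 h

k = ln(C₁/C₂) / (t₂ − t₁) = ln(386/79.8) / (71.4 − 21.4)
  = 1.576 / 50.00 = 0.03152 h⁻¹
t½ = ln2 / k = 0.693147 / 0.03152 = 21.99 h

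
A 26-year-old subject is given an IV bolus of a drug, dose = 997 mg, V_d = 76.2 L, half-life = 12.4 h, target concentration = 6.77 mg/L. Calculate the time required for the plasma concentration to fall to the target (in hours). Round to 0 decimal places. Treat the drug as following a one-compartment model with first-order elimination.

C₀ = Dose / Vd = 997.0 / 76.2 = 13.08 mg/L
k = ln2 / t½ = 0.693147 / 12.4 = 0.05590 h⁻¹
t = ln(C₀ / C) / k = ln(13.08 / 6.77) / 0.05590
  = ln(1.932) / 0.05590 = 0.6586 / 0.05590 = 11.78 h

12 h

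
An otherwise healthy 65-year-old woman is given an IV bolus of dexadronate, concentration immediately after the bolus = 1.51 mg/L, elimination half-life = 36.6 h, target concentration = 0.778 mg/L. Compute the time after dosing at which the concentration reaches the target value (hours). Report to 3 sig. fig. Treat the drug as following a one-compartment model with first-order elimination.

k = ln2 / t½ = 0.693147 / 36.6 = 0.01894 h⁻¹
t = ln(C₀ / C) / k = ln(1.510 / 0.778) / 0.01894
  = ln(1.941) / 0.01894 = 0.6632 / 0.01894 = 35.02 h

35.0 h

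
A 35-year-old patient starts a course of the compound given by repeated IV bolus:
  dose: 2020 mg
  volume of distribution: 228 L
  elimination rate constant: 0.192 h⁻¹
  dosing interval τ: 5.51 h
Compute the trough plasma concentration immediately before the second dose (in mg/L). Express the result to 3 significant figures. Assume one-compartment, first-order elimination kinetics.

C₀ per dose = Dose / Vd = 2020 / 228 = 8.860 mg/L
Fraction remaining after one interval: r = e^(−kτ) = e^(−0.1920 × 5.51) = 0.3472
Before dose 2, 1 dose has been given (aged 1τ).
C_trough = C₀ × r = 8.860 × 0.3472 = 3.076 mg/L

3.08 mg/L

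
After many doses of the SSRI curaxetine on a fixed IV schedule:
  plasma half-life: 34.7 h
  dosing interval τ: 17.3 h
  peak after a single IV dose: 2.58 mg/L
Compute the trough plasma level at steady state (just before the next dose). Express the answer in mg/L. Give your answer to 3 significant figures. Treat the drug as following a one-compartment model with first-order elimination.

k = ln2 / t½ = 0.693147 / 34.7 = 0.01998 h⁻¹
e^(−kτ) = e^(−0.01998 × 17.3) = 0.7078
Accumulation ratio R = 1 / (1 − e^(−kτ)) = 1 / (1 − 0.7078) = 3.422
Steady-state trough = C₀ × R × e^(−kτ) = 2.58 × 3.422 × 0.7078 = 6.249 mg/L

6.25 mg/L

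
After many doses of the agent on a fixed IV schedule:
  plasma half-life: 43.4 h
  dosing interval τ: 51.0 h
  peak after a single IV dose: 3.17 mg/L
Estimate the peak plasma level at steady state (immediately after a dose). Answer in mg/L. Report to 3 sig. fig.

5.69 mg/L

k = ln2 / t½ = 0.693147 / 43.4 = 0.01597 h⁻¹
e^(−kτ) = e^(−0.01597 × 51.0) = 0.4429
Accumulation ratio R = 1 / (1 − e^(−kτ)) = 1 / (1 − 0.4429) = 1.795
Steady-state peak = C₀ × R = 3.17 × 1.795 = 5.690 mg/L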